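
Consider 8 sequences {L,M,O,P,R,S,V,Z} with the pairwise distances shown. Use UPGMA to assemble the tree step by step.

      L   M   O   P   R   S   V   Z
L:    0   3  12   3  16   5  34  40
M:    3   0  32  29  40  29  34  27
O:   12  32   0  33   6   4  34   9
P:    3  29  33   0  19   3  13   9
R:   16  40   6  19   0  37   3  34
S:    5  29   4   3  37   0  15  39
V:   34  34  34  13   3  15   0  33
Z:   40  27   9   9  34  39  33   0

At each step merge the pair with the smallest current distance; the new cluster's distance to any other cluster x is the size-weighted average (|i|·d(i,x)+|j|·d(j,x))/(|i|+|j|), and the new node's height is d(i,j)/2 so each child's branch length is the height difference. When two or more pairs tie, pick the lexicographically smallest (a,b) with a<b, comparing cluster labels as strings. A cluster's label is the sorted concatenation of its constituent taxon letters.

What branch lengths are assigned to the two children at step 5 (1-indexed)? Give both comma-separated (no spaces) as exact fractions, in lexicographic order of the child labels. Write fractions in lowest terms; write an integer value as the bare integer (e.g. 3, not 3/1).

27/4,27/4

step 1: merge (L,M) at d=3; branch lengths L→3/2, M→3/2; new cluster LM
  updated: d(LM,O)=22, d(LM,P)=16, d(LM,R)=28, d(LM,S)=17, d(LM,V)=34, d(LM,Z)=67/2
step 2: merge (P,S) at d=3; branch lengths P→3/2, S→3/2; new cluster PS
  updated: d(LM,PS)=33/2, d(O,PS)=37/2, d(PS,R)=28, d(PS,V)=14, d(PS,Z)=24
step 3: merge (R,V) at d=3; branch lengths R→3/2, V→3/2; new cluster RV
  updated: d(LM,RV)=31, d(O,RV)=20, d(PS,RV)=21, d(RV,Z)=67/2
step 4: merge (O,Z) at d=9; branch lengths O→9/2, Z→9/2; new cluster OZ
  updated: d(LM,OZ)=111/4, d(OZ,PS)=85/4, d(OZ,RV)=107/4
step 5: merge (LM,PS) at d=33/2; branch lengths LM→27/4, PS→27/4; new cluster LMPS
  updated: d(LMPS,OZ)=49/2, d(LMPS,RV)=26
step 6: merge (LMPS,OZ) at d=49/2; branch lengths LMPS→4, OZ→31/4; new cluster LMOPSZ
  updated: d(LMOPSZ,RV)=105/4
step 7: merge (LMOPSZ,RV) at d=105/4; branch lengths LMOPSZ→7/8, RV→93/8; new cluster LMOPRSVZ
final tree: ((((L:3/2,M:3/2):27/4,(P:3/2,S:3/2):27/4):4,(O:9/2,Z:9/2):31/4):7/8,(R:3/2,V:3/2):93/8)
total length: 223/4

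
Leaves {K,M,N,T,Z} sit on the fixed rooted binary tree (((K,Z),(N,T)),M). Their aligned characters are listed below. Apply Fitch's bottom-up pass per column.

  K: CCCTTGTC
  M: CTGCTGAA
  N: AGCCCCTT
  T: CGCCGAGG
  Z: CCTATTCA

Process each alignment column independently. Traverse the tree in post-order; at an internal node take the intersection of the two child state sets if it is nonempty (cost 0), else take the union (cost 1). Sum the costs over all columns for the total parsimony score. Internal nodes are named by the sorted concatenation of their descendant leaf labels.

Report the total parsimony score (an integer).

18

[col 0] KZ: children K:{C}, Z:{C} ∩→ {C}; cost 0
[col 0] NT: children N:{A}, T:{C} ∪→ {A,C}; cost 1
[col 0] KNTZ: children KZ:{C}, NT:{A,C} ∩→ {C}; cost 0
[col 0] KMNTZ: children KNTZ:{C}, M:{C} ∩→ {C}; cost 0
[col 1] KZ: children K:{C}, Z:{C} ∩→ {C}; cost 0
[col 1] NT: children N:{G}, T:{G} ∩→ {G}; cost 0
[col 1] KNTZ: children KZ:{C}, NT:{G} ∪→ {C,G}; cost 1
[col 1] KMNTZ: children KNTZ:{C,G}, M:{T} ∪→ {C,G,T}; cost 1
[col 2] KZ: children K:{C}, Z:{T} ∪→ {C,T}; cost 1
[col 2] NT: children N:{C}, T:{C} ∩→ {C}; cost 0
[col 2] KNTZ: children KZ:{C,T}, NT:{C} ∩→ {C}; cost 0
[col 2] KMNTZ: children KNTZ:{C}, M:{G} ∪→ {C,G}; cost 1
[col 3] KZ: children K:{T}, Z:{A} ∪→ {A,T}; cost 1
[col 3] NT: children N:{C}, T:{C} ∩→ {C}; cost 0
[col 3] KNTZ: children KZ:{A,T}, NT:{C} ∪→ {A,C,T}; cost 1
[col 3] KMNTZ: children KNTZ:{A,C,T}, M:{C} ∩→ {C}; cost 0
[col 4] KZ: children K:{T}, Z:{T} ∩→ {T}; cost 0
[col 4] NT: children N:{C}, T:{G} ∪→ {C,G}; cost 1
[col 4] KNTZ: children KZ:{T}, NT:{C,G} ∪→ {C,G,T}; cost 1
[col 4] KMNTZ: children KNTZ:{C,G,T}, M:{T} ∩→ {T}; cost 0
[col 5] KZ: children K:{G}, Z:{T} ∪→ {G,T}; cost 1
[col 5] NT: children N:{C}, T:{A} ∪→ {A,C}; cost 1
[col 5] KNTZ: children KZ:{G,T}, NT:{A,C} ∪→ {A,C,G,T}; cost 1
[col 5] KMNTZ: children KNTZ:{A,C,G,T}, M:{G} ∩→ {G}; cost 0
[col 6] KZ: children K:{T}, Z:{C} ∪→ {C,T}; cost 1
[col 6] NT: children N:{T}, T:{G} ∪→ {G,T}; cost 1
[col 6] KNTZ: children KZ:{C,T}, NT:{G,T} ∩→ {T}; cost 0
[col 6] KMNTZ: children KNTZ:{T}, M:{A} ∪→ {A,T}; cost 1
[col 7] KZ: children K:{C}, Z:{A} ∪→ {A,C}; cost 1
[col 7] NT: children N:{T}, T:{G} ∪→ {G,T}; cost 1
[col 7] KNTZ: children KZ:{A,C}, NT:{G,T} ∪→ {A,C,G,T}; cost 1
[col 7] KMNTZ: children KNTZ:{A,C,G,T}, M:{A} ∩→ {A}; cost 0
per-site changes: [1, 2, 2, 2, 2, 3, 3, 3]; total = 18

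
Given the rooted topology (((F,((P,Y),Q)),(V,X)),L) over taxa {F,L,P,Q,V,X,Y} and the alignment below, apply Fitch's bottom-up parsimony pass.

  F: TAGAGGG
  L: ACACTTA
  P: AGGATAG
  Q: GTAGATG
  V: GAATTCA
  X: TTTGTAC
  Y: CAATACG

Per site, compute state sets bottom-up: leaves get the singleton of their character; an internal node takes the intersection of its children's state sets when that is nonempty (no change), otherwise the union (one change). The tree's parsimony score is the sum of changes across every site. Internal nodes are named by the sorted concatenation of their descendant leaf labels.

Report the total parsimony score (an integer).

PY@0: {A} ∪ {C} = {A,C} (union, +1)
PQY@0: {A,C} ∪ {G} = {A,C,G} (union, +1)
FPQY@0: {T} ∪ {A,C,G} = {A,C,G,T} (union, +1)
VX@0: {G} ∪ {T} = {G,T} (union, +1)
FPQVXY@0: {A,C,G,T} ∩ {G,T} = {G,T} (intersection, +0)
FLPQVXY@0: {G,T} ∪ {A} = {A,G,T} (union, +1)
PY@1: {G} ∪ {A} = {A,G} (union, +1)
PQY@1: {A,G} ∪ {T} = {A,G,T} (union, +1)
FPQY@1: {A} ∩ {A,G,T} = {A} (intersection, +0)
VX@1: {A} ∪ {T} = {A,T} (union, +1)
FPQVXY@1: {A} ∩ {A,T} = {A} (intersection, +0)
FLPQVXY@1: {A} ∪ {C} = {A,C} (union, +1)
PY@2: {G} ∪ {A} = {A,G} (union, +1)
PQY@2: {A,G} ∩ {A} = {A} (intersection, +0)
FPQY@2: {G} ∪ {A} = {A,G} (union, +1)
VX@2: {A} ∪ {T} = {A,T} (union, +1)
FPQVXY@2: {A,G} ∩ {A,T} = {A} (intersection, +0)
FLPQVXY@2: {A} ∩ {A} = {A} (intersection, +0)
PY@3: {A} ∪ {T} = {A,T} (union, +1)
PQY@3: {A,T} ∪ {G} = {A,G,T} (union, +1)
FPQY@3: {A} ∩ {A,G,T} = {A} (intersection, +0)
VX@3: {T} ∪ {G} = {G,T} (union, +1)
FPQVXY@3: {A} ∪ {G,T} = {A,G,T} (union, +1)
FLPQVXY@3: {A,G,T} ∪ {C} = {A,C,G,T} (union, +1)
PY@4: {T} ∪ {A} = {A,T} (union, +1)
PQY@4: {A,T} ∩ {A} = {A} (intersection, +0)
FPQY@4: {G} ∪ {A} = {A,G} (union, +1)
VX@4: {T} ∩ {T} = {T} (intersection, +0)
FPQVXY@4: {A,G} ∪ {T} = {A,G,T} (union, +1)
FLPQVXY@4: {A,G,T} ∩ {T} = {T} (intersection, +0)
PY@5: {A} ∪ {C} = {A,C} (union, +1)
PQY@5: {A,C} ∪ {T} = {A,C,T} (union, +1)
FPQY@5: {G} ∪ {A,C,T} = {A,C,G,T} (union, +1)
VX@5: {C} ∪ {A} = {A,C} (union, +1)
FPQVXY@5: {A,C,G,T} ∩ {A,C} = {A,C} (intersection, +0)
FLPQVXY@5: {A,C} ∪ {T} = {A,C,T} (union, +1)
PY@6: {G} ∩ {G} = {G} (intersection, +0)
PQY@6: {G} ∩ {G} = {G} (intersection, +0)
FPQY@6: {G} ∩ {G} = {G} (intersection, +0)
VX@6: {A} ∪ {C} = {A,C} (union, +1)
FPQVXY@6: {G} ∪ {A,C} = {A,C,G} (union, +1)
FLPQVXY@6: {A,C,G} ∩ {A} = {A} (intersection, +0)
per-site changes: [5, 4, 3, 5, 3, 5, 2]; total = 27

27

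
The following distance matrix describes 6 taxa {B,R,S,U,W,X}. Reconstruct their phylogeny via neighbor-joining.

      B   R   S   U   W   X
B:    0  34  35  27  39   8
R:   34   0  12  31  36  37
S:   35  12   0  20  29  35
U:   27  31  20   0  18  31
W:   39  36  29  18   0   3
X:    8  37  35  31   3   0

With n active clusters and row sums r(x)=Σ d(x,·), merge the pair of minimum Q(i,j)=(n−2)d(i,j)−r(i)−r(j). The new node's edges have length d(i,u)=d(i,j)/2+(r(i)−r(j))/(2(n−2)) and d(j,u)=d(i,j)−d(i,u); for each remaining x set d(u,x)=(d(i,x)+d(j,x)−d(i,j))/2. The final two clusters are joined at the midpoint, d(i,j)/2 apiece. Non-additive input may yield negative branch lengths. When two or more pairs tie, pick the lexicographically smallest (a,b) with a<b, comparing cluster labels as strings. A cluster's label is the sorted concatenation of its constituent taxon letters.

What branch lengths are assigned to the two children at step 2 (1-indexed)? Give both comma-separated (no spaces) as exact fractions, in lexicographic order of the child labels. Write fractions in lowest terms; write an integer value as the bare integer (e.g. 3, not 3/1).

109/12,-13/12

iteration 1: select R,S (d=12, Q=-233); attach at lengths (67/8, 29/8); label the merged cluster RS
  updated: d(B,RS)=57/2, d(RS,U)=39/2, d(RS,W)=53/2, d(RS,X)=30
iteration 2: select B,X (d=8, Q=-301/2); attach at lengths (109/12, -13/12); label the merged cluster BX
  updated: d(BX,RS)=101/4, d(BX,U)=25, d(BX,W)=17
iteration 3: select BX,W (d=17, Q=-379/4); attach at lengths (159/16, 113/16); label the merged cluster BWX
  updated: d(BWX,RS)=139/8, d(BWX,U)=13
iteration 4: select BWX,RS (d=139/8, Q=-399/8); attach at lengths (87/16, 191/16); label the merged cluster BRSWX
  updated: d(BRSWX,U)=121/16
iteration 5: select BRSWX,U (d=121/16); attach at lengths (121/32, 121/32); label the merged cluster BRSUWX
final tree: ((((B:109/12,X:-13/12):159/16,W:113/16):87/16,(R:67/8,S:29/8):191/16):121/32,U:121/32)
total length: 991/16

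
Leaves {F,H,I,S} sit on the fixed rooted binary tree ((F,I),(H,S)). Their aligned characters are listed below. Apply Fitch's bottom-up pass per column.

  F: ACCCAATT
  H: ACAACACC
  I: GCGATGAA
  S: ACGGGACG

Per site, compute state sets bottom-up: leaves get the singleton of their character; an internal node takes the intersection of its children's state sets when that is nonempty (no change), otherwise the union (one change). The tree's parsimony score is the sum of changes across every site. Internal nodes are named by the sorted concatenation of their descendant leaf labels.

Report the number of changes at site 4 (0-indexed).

3

FI@0: {A} ∪ {G} = {A,G} (union, +1)
HS@0: {A} ∩ {A} = {A} (intersection, +0)
FHIS@0: {A,G} ∩ {A} = {A} (intersection, +0)
FI@1: {C} ∩ {C} = {C} (intersection, +0)
HS@1: {C} ∩ {C} = {C} (intersection, +0)
FHIS@1: {C} ∩ {C} = {C} (intersection, +0)
FI@2: {C} ∪ {G} = {C,G} (union, +1)
HS@2: {A} ∪ {G} = {A,G} (union, +1)
FHIS@2: {C,G} ∩ {A,G} = {G} (intersection, +0)
FI@3: {C} ∪ {A} = {A,C} (union, +1)
HS@3: {A} ∪ {G} = {A,G} (union, +1)
FHIS@3: {A,C} ∩ {A,G} = {A} (intersection, +0)
FI@4: {A} ∪ {T} = {A,T} (union, +1)
HS@4: {C} ∪ {G} = {C,G} (union, +1)
FHIS@4: {A,T} ∪ {C,G} = {A,C,G,T} (union, +1)
FI@5: {A} ∪ {G} = {A,G} (union, +1)
HS@5: {A} ∩ {A} = {A} (intersection, +0)
FHIS@5: {A,G} ∩ {A} = {A} (intersection, +0)
FI@6: {T} ∪ {A} = {A,T} (union, +1)
HS@6: {C} ∩ {C} = {C} (intersection, +0)
FHIS@6: {A,T} ∪ {C} = {A,C,T} (union, +1)
FI@7: {T} ∪ {A} = {A,T} (union, +1)
HS@7: {C} ∪ {G} = {C,G} (union, +1)
FHIS@7: {A,T} ∪ {C,G} = {A,C,G,T} (union, +1)
per-site changes: [1, 0, 2, 2, 3, 1, 2, 3]; total = 14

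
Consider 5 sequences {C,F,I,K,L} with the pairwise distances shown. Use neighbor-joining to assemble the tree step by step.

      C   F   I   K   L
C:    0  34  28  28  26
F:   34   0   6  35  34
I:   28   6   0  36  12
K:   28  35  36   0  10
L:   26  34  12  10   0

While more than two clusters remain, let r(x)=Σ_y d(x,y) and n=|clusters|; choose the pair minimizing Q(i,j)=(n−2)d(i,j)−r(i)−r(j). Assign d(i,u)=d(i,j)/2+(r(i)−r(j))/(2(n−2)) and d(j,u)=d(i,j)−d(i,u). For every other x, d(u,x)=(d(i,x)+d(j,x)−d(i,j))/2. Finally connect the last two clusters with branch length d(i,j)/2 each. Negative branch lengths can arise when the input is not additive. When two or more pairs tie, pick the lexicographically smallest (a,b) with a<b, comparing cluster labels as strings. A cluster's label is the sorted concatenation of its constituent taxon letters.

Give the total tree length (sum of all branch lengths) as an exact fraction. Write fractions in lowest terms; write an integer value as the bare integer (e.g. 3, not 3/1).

iteration 1: select F,I (d=6, Q=-173); attach at lengths (15/2, -3/2); label the merged cluster FI
  updated: d(C,FI)=28, d(FI,K)=65/2, d(FI,L)=20
iteration 2: select C,FI (d=28, Q=-213/2); attach at lengths (115/8, 109/8); label the merged cluster CFI
  updated: d(CFI,K)=65/4, d(CFI,L)=9
iteration 3: select CFI,K (d=65/4, Q=-141/4); attach at lengths (61/8, 69/8); label the merged cluster CFIK
  updated: d(CFIK,L)=11/8
iteration 4: select CFIK,L (d=11/8); attach at lengths (11/16, 11/16); label the merged cluster CFIKL
final tree: (((C:115/8,(F:15/2,I:-3/2):109/8):61/8,K:69/8):11/16,L:11/16)
total length: 413/8

413/8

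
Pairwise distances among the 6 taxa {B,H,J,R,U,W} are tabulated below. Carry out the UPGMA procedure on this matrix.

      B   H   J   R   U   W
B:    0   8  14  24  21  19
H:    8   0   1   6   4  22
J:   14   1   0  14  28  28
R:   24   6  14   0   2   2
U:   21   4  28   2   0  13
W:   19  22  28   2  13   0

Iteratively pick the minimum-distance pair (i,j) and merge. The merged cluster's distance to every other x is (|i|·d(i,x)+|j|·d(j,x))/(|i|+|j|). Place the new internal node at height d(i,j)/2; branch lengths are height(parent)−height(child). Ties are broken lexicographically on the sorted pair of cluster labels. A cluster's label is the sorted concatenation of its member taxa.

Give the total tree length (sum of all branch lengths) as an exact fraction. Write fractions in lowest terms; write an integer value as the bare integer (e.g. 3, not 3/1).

1. join H+J (d=1) ⇒ HJ; edges |H|=1/2, |J|=1/2
  updated: d(B,HJ)=11, d(HJ,R)=10, d(HJ,U)=16, d(HJ,W)=25
2. join R+U (d=2) ⇒ RU; edges |R|=1, |U|=1
  updated: d(B,RU)=45/2, d(HJ,RU)=13, d(RU,W)=15/2
3. join RU+W (d=15/2) ⇒ RUW; edges |RU|=11/4, |W|=15/4
  updated: d(B,RUW)=64/3, d(HJ,RUW)=17
4. join B+HJ (d=11) ⇒ BHJ; edges |B|=11/2, |HJ|=5
  updated: d(BHJ,RUW)=166/9
5. join BHJ+RUW (d=166/9) ⇒ BHJRUW; edges |BHJ|=67/18, |RUW|=197/36
final tree: ((B:11/2,(H:1/2,J:1/2):5):67/18,((R:1,U:1):11/4,W:15/4):197/36)
total length: 1051/36

1051/36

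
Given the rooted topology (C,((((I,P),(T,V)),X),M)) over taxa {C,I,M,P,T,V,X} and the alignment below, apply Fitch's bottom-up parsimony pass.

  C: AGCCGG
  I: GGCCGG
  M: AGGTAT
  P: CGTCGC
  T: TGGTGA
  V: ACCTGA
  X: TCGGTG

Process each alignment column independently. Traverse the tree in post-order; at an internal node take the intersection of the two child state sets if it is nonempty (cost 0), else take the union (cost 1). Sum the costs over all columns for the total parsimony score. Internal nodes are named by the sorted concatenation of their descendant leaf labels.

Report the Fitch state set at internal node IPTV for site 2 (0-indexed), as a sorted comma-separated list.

IP@0: {G} ∪ {C} = {C,G} (union, +1)
TV@0: {T} ∪ {A} = {A,T} (union, +1)
IPTV@0: {C,G} ∪ {A,T} = {A,C,G,T} (union, +1)
IPTVX@0: {A,C,G,T} ∩ {T} = {T} (intersection, +0)
IMPTVX@0: {T} ∪ {A} = {A,T} (union, +1)
CIMPTVX@0: {A} ∩ {A,T} = {A} (intersection, +0)
IP@1: {G} ∩ {G} = {G} (intersection, +0)
TV@1: {G} ∪ {C} = {C,G} (union, +1)
IPTV@1: {G} ∩ {C,G} = {G} (intersection, +0)
IPTVX@1: {G} ∪ {C} = {C,G} (union, +1)
IMPTVX@1: {C,G} ∩ {G} = {G} (intersection, +0)
CIMPTVX@1: {G} ∩ {G} = {G} (intersection, +0)
IP@2: {C} ∪ {T} = {C,T} (union, +1)
TV@2: {G} ∪ {C} = {C,G} (union, +1)
IPTV@2: {C,T} ∩ {C,G} = {C} (intersection, +0)
IPTVX@2: {C} ∪ {G} = {C,G} (union, +1)
IMPTVX@2: {C,G} ∩ {G} = {G} (intersection, +0)
CIMPTVX@2: {C} ∪ {G} = {C,G} (union, +1)
IP@3: {C} ∩ {C} = {C} (intersection, +0)
TV@3: {T} ∩ {T} = {T} (intersection, +0)
IPTV@3: {C} ∪ {T} = {C,T} (union, +1)
IPTVX@3: {C,T} ∪ {G} = {C,G,T} (union, +1)
IMPTVX@3: {C,G,T} ∩ {T} = {T} (intersection, +0)
CIMPTVX@3: {C} ∪ {T} = {C,T} (union, +1)
IP@4: {G} ∩ {G} = {G} (intersection, +0)
TV@4: {G} ∩ {G} = {G} (intersection, +0)
IPTV@4: {G} ∩ {G} = {G} (intersection, +0)
IPTVX@4: {G} ∪ {T} = {G,T} (union, +1)
IMPTVX@4: {G,T} ∪ {A} = {A,G,T} (union, +1)
CIMPTVX@4: {G} ∩ {A,G,T} = {G} (intersection, +0)
IP@5: {G} ∪ {C} = {C,G} (union, +1)
TV@5: {A} ∩ {A} = {A} (intersection, +0)
IPTV@5: {C,G} ∪ {A} = {A,C,G} (union, +1)
IPTVX@5: {A,C,G} ∩ {G} = {G} (intersection, +0)
IMPTVX@5: {G} ∪ {T} = {G,T} (union, +1)
CIMPTVX@5: {G} ∩ {G,T} = {G} (intersection, +0)
per-site changes: [4, 2, 4, 3, 2, 3]; total = 18

C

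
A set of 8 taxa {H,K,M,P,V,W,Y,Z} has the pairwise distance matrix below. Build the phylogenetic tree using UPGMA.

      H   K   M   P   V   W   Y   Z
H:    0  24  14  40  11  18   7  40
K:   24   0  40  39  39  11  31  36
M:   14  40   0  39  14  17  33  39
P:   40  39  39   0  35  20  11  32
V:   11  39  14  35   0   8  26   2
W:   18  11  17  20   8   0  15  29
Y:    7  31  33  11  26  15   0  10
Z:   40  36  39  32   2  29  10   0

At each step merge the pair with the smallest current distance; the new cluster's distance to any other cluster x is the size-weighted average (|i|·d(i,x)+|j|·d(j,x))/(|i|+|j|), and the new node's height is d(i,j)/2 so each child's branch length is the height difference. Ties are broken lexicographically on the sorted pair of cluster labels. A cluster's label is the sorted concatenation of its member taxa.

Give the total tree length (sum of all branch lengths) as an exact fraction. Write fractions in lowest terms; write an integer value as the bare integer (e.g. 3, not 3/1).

iteration 1: select V,Z (d=2); attach at lengths (1, 1); label the merged cluster VZ
  updated: d(H,VZ)=51/2, d(K,VZ)=75/2, d(M,VZ)=53/2, d(P,VZ)=67/2, d(VZ,W)=37/2, d(VZ,Y)=18
iteration 2: select H,Y (d=7); attach at lengths (7/2, 7/2); label the merged cluster HY
  updated: d(HY,K)=55/2, d(HY,M)=47/2, d(HY,P)=51/2, d(HY,VZ)=87/4, d(HY,W)=33/2
iteration 3: select K,W (d=11); attach at lengths (11/2, 11/2); label the merged cluster KW
  updated: d(HY,KW)=22, d(KW,M)=57/2, d(KW,P)=59/2, d(KW,VZ)=28
iteration 4: select HY,VZ (d=87/4); attach at lengths (59/8, 79/8); label the merged cluster HVYZ
  updated: d(HVYZ,KW)=25, d(HVYZ,M)=25, d(HVYZ,P)=59/2
iteration 5: select HVYZ,KW (d=25); attach at lengths (13/8, 7); label the merged cluster HKVWYZ
  updated: d(HKVWYZ,M)=157/6, d(HKVWYZ,P)=59/2
iteration 6: select HKVWYZ,M (d=157/6); attach at lengths (7/12, 157/12); label the merged cluster HKMVWYZ
  updated: d(HKMVWYZ,P)=216/7
iteration 7: select HKMVWYZ,P (d=216/7); attach at lengths (197/84, 108/7); label the merged cluster HKMPVWYZ
final tree: (((((H:7/2,Y:7/2):59/8,(V:1,Z:1):79/8):13/8,(K:11/2,W:11/2):7):7/12,M:157/12):197/84,P:108/7)
total length: 12989/168

12989/168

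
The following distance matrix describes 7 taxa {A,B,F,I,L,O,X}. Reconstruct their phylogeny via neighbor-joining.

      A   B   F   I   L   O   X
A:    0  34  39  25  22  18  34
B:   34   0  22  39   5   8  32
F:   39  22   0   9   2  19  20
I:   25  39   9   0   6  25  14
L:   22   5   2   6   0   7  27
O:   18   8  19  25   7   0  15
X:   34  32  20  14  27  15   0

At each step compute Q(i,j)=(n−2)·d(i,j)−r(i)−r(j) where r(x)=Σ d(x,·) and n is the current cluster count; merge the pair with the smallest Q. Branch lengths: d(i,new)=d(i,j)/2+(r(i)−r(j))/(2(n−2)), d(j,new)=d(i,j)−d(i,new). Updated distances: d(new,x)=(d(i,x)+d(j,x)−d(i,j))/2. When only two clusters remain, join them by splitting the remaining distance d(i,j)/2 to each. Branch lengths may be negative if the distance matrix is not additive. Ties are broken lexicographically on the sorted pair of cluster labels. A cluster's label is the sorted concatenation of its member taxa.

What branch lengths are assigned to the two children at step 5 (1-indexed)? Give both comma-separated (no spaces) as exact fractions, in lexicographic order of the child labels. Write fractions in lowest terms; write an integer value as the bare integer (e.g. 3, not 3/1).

iteration 1: select B,O (d=8, Q=-192); attach at lengths (44/5, -4/5); label the merged cluster BO
  updated: d(A,BO)=22, d(BO,F)=33/2, d(BO,I)=28, d(BO,L)=2, d(BO,X)=39/2
iteration 2: select A,BO (d=22, Q=-142); attach at lengths (71/4, 17/4); label the merged cluster ABO
  updated: d(ABO,F)=67/4, d(ABO,I)=31/2, d(ABO,L)=1, d(ABO,X)=63/4
iteration 3: select ABO,L (d=1, Q=-82); attach at lengths (8/3, -5/3); label the merged cluster ABLO
  updated: d(ABLO,F)=71/8, d(ABLO,I)=41/4, d(ABLO,X)=167/8
iteration 4: select ABLO,F (d=71/8, Q=-481/8); attach at lengths (159/32, 125/32); label the merged cluster ABFLO
  updated: d(ABFLO,I)=83/16, d(ABFLO,X)=16
iteration 5: select ABFLO,I (d=83/16, Q=-563/16); attach at lengths (115/32, 51/32); label the merged cluster ABFILO
  updated: d(ABFILO,X)=397/32
iteration 6: select ABFILO,X (d=397/32); attach at lengths (397/64, 397/64); label the merged cluster ABFILOX
final tree: (((((A:71/4,(B:44/5,O:-4/5):17/4):8/3,L:-5/3):159/32,F:125/32):115/32,I:51/32):397/64,X:397/64)
total length: 1839/32

115/32,51/32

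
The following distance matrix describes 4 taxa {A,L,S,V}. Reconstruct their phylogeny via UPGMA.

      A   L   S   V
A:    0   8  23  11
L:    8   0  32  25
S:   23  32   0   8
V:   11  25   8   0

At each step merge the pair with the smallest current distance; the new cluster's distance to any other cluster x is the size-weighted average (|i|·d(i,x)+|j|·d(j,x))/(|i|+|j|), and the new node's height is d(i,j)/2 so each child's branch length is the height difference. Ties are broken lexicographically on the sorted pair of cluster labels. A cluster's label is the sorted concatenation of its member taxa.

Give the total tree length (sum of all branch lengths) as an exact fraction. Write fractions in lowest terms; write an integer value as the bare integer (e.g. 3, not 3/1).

iteration 1: select A,L (d=8); attach at lengths (4, 4); label the merged cluster AL
  updated: d(AL,S)=55/2, d(AL,V)=18
iteration 2: select S,V (d=8); attach at lengths (4, 4); label the merged cluster SV
  updated: d(AL,SV)=91/4
iteration 3: select AL,SV (d=91/4); attach at lengths (59/8, 59/8); label the merged cluster ALSV
final tree: ((A:4,L:4):59/8,(S:4,V:4):59/8)
total length: 123/4

123/4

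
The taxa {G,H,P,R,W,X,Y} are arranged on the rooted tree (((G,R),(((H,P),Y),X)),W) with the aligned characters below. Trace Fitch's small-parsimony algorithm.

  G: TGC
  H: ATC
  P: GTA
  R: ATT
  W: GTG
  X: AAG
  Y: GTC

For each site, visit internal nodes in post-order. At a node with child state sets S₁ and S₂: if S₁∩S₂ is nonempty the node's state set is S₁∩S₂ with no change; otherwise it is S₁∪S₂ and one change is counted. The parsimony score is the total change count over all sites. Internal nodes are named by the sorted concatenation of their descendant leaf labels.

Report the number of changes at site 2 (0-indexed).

4

[col 0] GR: children G:{T}, R:{A} ∪→ {A,T}; cost 1
[col 0] HP: children H:{A}, P:{G} ∪→ {A,G}; cost 1
[col 0] HPY: children HP:{A,G}, Y:{G} ∩→ {G}; cost 0
[col 0] HPXY: children HPY:{G}, X:{A} ∪→ {A,G}; cost 1
[col 0] GHPRXY: children GR:{A,T}, HPXY:{A,G} ∩→ {A}; cost 0
[col 0] GHPRWXY: children GHPRXY:{A}, W:{G} ∪→ {A,G}; cost 1
[col 1] GR: children G:{G}, R:{T} ∪→ {G,T}; cost 1
[col 1] HP: children H:{T}, P:{T} ∩→ {T}; cost 0
[col 1] HPY: children HP:{T}, Y:{T} ∩→ {T}; cost 0
[col 1] HPXY: children HPY:{T}, X:{A} ∪→ {A,T}; cost 1
[col 1] GHPRXY: children GR:{G,T}, HPXY:{A,T} ∩→ {T}; cost 0
[col 1] GHPRWXY: children GHPRXY:{T}, W:{T} ∩→ {T}; cost 0
[col 2] GR: children G:{C}, R:{T} ∪→ {C,T}; cost 1
[col 2] HP: children H:{C}, P:{A} ∪→ {A,C}; cost 1
[col 2] HPY: children HP:{A,C}, Y:{C} ∩→ {C}; cost 0
[col 2] HPXY: children HPY:{C}, X:{G} ∪→ {C,G}; cost 1
[col 2] GHPRXY: children GR:{C,T}, HPXY:{C,G} ∩→ {C}; cost 0
[col 2] GHPRWXY: children GHPRXY:{C}, W:{G} ∪→ {C,G}; cost 1
per-site changes: [4, 2, 4]; total = 10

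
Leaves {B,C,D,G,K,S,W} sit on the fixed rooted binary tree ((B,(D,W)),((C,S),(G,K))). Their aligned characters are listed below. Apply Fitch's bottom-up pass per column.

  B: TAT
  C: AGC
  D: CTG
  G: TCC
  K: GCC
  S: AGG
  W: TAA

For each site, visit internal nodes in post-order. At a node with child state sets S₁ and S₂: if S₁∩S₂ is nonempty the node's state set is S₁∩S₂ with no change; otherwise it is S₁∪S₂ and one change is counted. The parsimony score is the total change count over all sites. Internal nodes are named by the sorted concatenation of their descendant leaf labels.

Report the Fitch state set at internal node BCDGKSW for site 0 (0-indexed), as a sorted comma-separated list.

T

DW@0: {C} ∪ {T} = {C,T} (union, +1)
BDW@0: {T} ∩ {C,T} = {T} (intersection, +0)
CS@0: {A} ∩ {A} = {A} (intersection, +0)
GK@0: {T} ∪ {G} = {G,T} (union, +1)
CGKS@0: {A} ∪ {G,T} = {A,G,T} (union, +1)
BCDGKSW@0: {T} ∩ {A,G,T} = {T} (intersection, +0)
DW@1: {T} ∪ {A} = {A,T} (union, +1)
BDW@1: {A} ∩ {A,T} = {A} (intersection, +0)
CS@1: {G} ∩ {G} = {G} (intersection, +0)
GK@1: {C} ∩ {C} = {C} (intersection, +0)
CGKS@1: {G} ∪ {C} = {C,G} (union, +1)
BCDGKSW@1: {A} ∪ {C,G} = {A,C,G} (union, +1)
DW@2: {G} ∪ {A} = {A,G} (union, +1)
BDW@2: {T} ∪ {A,G} = {A,G,T} (union, +1)
CS@2: {C} ∪ {G} = {C,G} (union, +1)
GK@2: {C} ∩ {C} = {C} (intersection, +0)
CGKS@2: {C,G} ∩ {C} = {C} (intersection, +0)
BCDGKSW@2: {A,G,T} ∪ {C} = {A,C,G,T} (union, +1)
per-site changes: [3, 3, 4]; total = 10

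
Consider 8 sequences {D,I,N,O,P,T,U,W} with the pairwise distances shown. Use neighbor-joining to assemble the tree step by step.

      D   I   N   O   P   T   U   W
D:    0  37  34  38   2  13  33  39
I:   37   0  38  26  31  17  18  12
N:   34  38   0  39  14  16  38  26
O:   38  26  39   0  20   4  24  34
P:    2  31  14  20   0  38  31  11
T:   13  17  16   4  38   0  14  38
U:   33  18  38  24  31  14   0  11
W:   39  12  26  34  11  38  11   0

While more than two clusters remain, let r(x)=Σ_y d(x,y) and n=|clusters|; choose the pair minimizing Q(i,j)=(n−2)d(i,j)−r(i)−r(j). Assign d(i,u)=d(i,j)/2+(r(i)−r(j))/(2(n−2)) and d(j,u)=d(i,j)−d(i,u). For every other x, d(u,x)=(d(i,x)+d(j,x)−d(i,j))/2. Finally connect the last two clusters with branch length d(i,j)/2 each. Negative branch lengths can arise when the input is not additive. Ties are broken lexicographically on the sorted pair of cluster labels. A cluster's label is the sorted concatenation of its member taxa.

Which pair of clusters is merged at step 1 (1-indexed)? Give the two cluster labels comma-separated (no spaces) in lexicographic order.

1. join D+P (d=2, Q=-331) ⇒ DP; edges |D|=61/12, |P|=-37/12
  updated: d(DP,I)=33, d(DP,N)=23, d(DP,O)=28, d(DP,T)=49/2, d(DP,U)=31, d(DP,W)=24
2. join O+T (d=4, Q=-497/2) ⇒ OT; edges |O|=123/20, |T|=-43/20
  updated: d(DP,OT)=97/4, d(I,OT)=39/2, d(N,OT)=51/2, d(OT,U)=17, d(OT,W)=34
3. join DP+N (d=23, Q=-775/4) ⇒ DNP; edges |DP|=307/32, |N|=429/32
  updated: d(DNP,I)=24, d(DNP,OT)=107/8, d(DNP,U)=23, d(DNP,W)=27/2
4. join DNP+OT (d=107/8, Q=-941/8) ⇒ DNOPT; edges |DNP|=241/48, |OT|=401/48
  updated: d(DNOPT,I)=241/16, d(DNOPT,U)=213/16, d(DNOPT,W)=273/16
5. join DNOPT+U (d=213/16, Q=-489/8) ⇒ DNOPTU; edges |DNOPT|=119/16, |U|=47/8
  updated: d(DNOPTU,I)=79/8, d(DNOPTU,W)=59/8
6. join DNOPTU+I (d=79/8, Q=-117/4) ⇒ DINOPTU; edges |DNOPTU|=21/8, |I|=29/4
  updated: d(DINOPTU,W)=19/4
7. join DINOPTU+W (d=19/4) ⇒ DINOPTUW; edges |DINOPTU|=19/8, |W|=19/8
final tree: ((((((D:61/12,P:-37/12):307/32,N:429/32):241/48,(O:123/20,T:-43/20):401/48):119/16,U:47/8):21/8,I:29/4):19/8,W:19/8)
total length: 1125/16

D,P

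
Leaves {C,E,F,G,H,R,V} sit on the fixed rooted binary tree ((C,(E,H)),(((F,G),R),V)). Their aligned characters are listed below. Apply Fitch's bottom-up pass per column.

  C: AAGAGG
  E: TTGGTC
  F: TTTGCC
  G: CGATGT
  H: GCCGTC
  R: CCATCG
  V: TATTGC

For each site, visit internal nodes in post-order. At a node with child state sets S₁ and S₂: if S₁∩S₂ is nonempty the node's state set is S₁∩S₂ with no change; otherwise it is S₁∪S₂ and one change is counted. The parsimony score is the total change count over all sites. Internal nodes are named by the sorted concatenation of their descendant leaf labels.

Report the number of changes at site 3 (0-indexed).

site 0, node EH: E={T} ∪ H={G} → {G,T} (+1)
site 0, node CEH: C={A} ∪ EH={G,T} → {A,G,T} (+1)
site 0, node FG: F={T} ∪ G={C} → {C,T} (+1)
site 0, node FGR: FG={C,T} ∩ R={C} → {C} (+0)
site 0, node FGRV: FGR={C} ∪ V={T} → {C,T} (+1)
site 0, node CEFGHRV: CEH={A,G,T} ∩ FGRV={C,T} → {T} (+0)
site 1, node EH: E={T} ∪ H={C} → {C,T} (+1)
site 1, node CEH: C={A} ∪ EH={C,T} → {A,C,T} (+1)
site 1, node FG: F={T} ∪ G={G} → {G,T} (+1)
site 1, node FGR: FG={G,T} ∪ R={C} → {C,G,T} (+1)
site 1, node FGRV: FGR={C,G,T} ∪ V={A} → {A,C,G,T} (+1)
site 1, node CEFGHRV: CEH={A,C,T} ∩ FGRV={A,C,G,T} → {A,C,T} (+0)
site 2, node EH: E={G} ∪ H={C} → {C,G} (+1)
site 2, node CEH: C={G} ∩ EH={C,G} → {G} (+0)
site 2, node FG: F={T} ∪ G={A} → {A,T} (+1)
site 2, node FGR: FG={A,T} ∩ R={A} → {A} (+0)
site 2, node FGRV: FGR={A} ∪ V={T} → {A,T} (+1)
site 2, node CEFGHRV: CEH={G} ∪ FGRV={A,T} → {A,G,T} (+1)
site 3, node EH: E={G} ∩ H={G} → {G} (+0)
site 3, node CEH: C={A} ∪ EH={G} → {A,G} (+1)
site 3, node FG: F={G} ∪ G={T} → {G,T} (+1)
site 3, node FGR: FG={G,T} ∩ R={T} → {T} (+0)
site 3, node FGRV: FGR={T} ∩ V={T} → {T} (+0)
site 3, node CEFGHRV: CEH={A,G} ∪ FGRV={T} → {A,G,T} (+1)
site 4, node EH: E={T} ∩ H={T} → {T} (+0)
site 4, node CEH: C={G} ∪ EH={T} → {G,T} (+1)
site 4, node FG: F={C} ∪ G={G} → {C,G} (+1)
site 4, node FGR: FG={C,G} ∩ R={C} → {C} (+0)
site 4, node FGRV: FGR={C} ∪ V={G} → {C,G} (+1)
site 4, node CEFGHRV: CEH={G,T} ∩ FGRV={C,G} → {G} (+0)
site 5, node EH: E={C} ∩ H={C} → {C} (+0)
site 5, node CEH: C={G} ∪ EH={C} → {C,G} (+1)
site 5, node FG: F={C} ∪ G={T} → {C,T} (+1)
site 5, node FGR: FG={C,T} ∪ R={G} → {C,G,T} (+1)
site 5, node FGRV: FGR={C,G,T} ∩ V={C} → {C} (+0)
site 5, node CEFGHRV: CEH={C,G} ∩ FGRV={C} → {C} (+0)
per-site changes: [4, 5, 4, 3, 3, 3]; total = 22

3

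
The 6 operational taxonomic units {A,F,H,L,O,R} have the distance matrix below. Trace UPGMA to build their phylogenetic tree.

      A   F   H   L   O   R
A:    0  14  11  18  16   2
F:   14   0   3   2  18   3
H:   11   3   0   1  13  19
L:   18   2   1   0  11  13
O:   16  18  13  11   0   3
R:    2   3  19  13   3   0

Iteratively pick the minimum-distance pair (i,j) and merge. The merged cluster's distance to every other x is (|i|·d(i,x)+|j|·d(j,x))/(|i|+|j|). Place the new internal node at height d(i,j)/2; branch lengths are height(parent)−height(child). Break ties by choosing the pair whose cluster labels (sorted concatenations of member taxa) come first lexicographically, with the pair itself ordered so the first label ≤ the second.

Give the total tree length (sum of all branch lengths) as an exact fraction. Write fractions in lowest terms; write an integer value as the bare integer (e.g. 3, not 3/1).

iteration 1: select H,L (d=1); attach at lengths (1/2, 1/2); label the merged cluster HL
  updated: d(A,HL)=29/2, d(F,HL)=5/2, d(HL,O)=12, d(HL,R)=16
iteration 2: select A,R (d=2); attach at lengths (1, 1); label the merged cluster AR
  updated: d(AR,F)=17/2, d(AR,HL)=61/4, d(AR,O)=19/2
iteration 3: select F,HL (d=5/2); attach at lengths (5/4, 3/4); label the merged cluster FHL
  updated: d(AR,FHL)=13, d(FHL,O)=14
iteration 4: select AR,O (d=19/2); attach at lengths (15/4, 19/4); label the merged cluster AOR
  updated: d(AOR,FHL)=40/3
iteration 5: select AOR,FHL (d=40/3); attach at lengths (23/12, 65/12); label the merged cluster AFHLOR
final tree: (((A:1,R:1):15/4,O:19/4):23/12,(F:5/4,(H:1/2,L:1/2):3/4):65/12)
total length: 125/6

125/6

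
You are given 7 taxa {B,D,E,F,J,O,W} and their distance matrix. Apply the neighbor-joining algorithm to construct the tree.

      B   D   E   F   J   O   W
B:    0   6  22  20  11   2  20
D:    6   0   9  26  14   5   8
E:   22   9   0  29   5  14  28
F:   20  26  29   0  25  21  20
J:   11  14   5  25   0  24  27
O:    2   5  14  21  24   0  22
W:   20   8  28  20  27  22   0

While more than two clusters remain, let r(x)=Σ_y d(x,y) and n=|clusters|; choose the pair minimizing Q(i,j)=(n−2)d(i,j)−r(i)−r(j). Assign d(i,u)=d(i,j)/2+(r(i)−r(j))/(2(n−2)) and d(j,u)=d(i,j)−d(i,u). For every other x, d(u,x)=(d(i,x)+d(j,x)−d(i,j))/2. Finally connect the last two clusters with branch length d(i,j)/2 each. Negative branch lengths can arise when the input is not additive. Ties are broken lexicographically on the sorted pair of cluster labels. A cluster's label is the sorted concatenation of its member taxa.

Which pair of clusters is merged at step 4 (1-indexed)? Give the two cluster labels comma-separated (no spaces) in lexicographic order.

BO,FW

iteration 1: select E,J (d=5, Q=-188); attach at lengths (13/5, 12/5); label the merged cluster EJ
  updated: d(B,EJ)=14, d(D,EJ)=9, d(EJ,F)=49/2, d(EJ,O)=33/2, d(EJ,W)=25
iteration 2: select F,W (d=20, Q=-253/2); attach at lengths (193/16, 127/16); label the merged cluster FW
  updated: d(B,FW)=10, d(D,FW)=7, d(EJ,FW)=59/4, d(FW,O)=23/2
iteration 3: select B,O (d=2, Q=-61); attach at lengths (1/2, 3/2); label the merged cluster BO
  updated: d(BO,D)=9/2, d(BO,EJ)=57/4, d(BO,FW)=39/4
iteration 4: select BO,FW (d=39/4, Q=-81/2); attach at lengths (33/8, 45/8); label the merged cluster BFOW
  updated: d(BFOW,D)=7/8, d(BFOW,EJ)=77/8
iteration 5: select BFOW,D (d=7/8, Q=-39/2); attach at lengths (3/4, 1/8); label the merged cluster BDFOW
  updated: d(BDFOW,EJ)=71/8
iteration 6: select BDFOW,EJ (d=71/8); attach at lengths (71/16, 71/16); label the merged cluster BDEFJOW
final tree: ((((B:1/2,O:3/2):33/8,(F:193/16,W:127/16):45/8):3/4,D:1/8):71/16,(E:13/5,J:12/5):71/16)
total length: 93/2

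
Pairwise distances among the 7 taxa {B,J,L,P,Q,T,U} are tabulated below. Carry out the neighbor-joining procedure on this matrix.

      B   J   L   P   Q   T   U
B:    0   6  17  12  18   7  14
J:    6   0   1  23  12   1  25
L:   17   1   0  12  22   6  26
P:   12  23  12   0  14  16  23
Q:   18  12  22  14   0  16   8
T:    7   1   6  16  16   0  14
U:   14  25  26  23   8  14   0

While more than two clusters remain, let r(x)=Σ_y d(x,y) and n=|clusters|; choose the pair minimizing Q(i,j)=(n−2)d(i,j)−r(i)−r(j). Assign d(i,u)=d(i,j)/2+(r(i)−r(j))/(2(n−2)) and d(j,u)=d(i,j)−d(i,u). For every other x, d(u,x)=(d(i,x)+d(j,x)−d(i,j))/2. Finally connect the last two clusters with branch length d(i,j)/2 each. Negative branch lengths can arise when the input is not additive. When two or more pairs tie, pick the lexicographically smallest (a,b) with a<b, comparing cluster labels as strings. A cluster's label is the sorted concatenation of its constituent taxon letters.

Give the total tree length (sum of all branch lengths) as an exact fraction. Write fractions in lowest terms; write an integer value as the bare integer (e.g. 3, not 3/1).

1147/32

step 1: merge (Q,U) at d=8, Q=-160; branch lengths Q→2, U→6; new cluster QU
  updated: d(B,QU)=12, d(J,QU)=29/2, d(L,QU)=20, d(P,QU)=29/2, d(QU,T)=11
step 2: merge (J,L) at d=1, Q=-195/2; branch lengths J→-13/16, L→29/16; new cluster JL
  updated: d(B,JL)=11, d(JL,P)=17, d(JL,QU)=67/4, d(JL,T)=3
step 3: merge (JL,T) at d=3, Q=-303/4; branch lengths JL→79/24, T→-7/24; new cluster JLT
  updated: d(B,JLT)=15/2, d(JLT,P)=15, d(JLT,QU)=99/8
step 4: merge (B,JLT) at d=15/2, Q=-411/8; branch lengths B→93/32, JLT→147/32; new cluster BJLT
  updated: d(BJLT,P)=39/4, d(BJLT,QU)=135/16
step 5: merge (BJLT,P) at d=39/4, Q=-523/16; branch lengths BJLT→59/32, P→253/32; new cluster BJLPT
  updated: d(BJLPT,QU)=211/32
step 6: merge (BJLPT,QU) at d=211/32; branch lengths BJLPT→211/64, QU→211/64; new cluster BJLPQTU
final tree: (((B:93/32,((J:-13/16,L:29/16):79/24,T:-7/24):147/32):59/32,P:253/32):211/64,(Q:2,U:6):211/64)
total length: 1147/32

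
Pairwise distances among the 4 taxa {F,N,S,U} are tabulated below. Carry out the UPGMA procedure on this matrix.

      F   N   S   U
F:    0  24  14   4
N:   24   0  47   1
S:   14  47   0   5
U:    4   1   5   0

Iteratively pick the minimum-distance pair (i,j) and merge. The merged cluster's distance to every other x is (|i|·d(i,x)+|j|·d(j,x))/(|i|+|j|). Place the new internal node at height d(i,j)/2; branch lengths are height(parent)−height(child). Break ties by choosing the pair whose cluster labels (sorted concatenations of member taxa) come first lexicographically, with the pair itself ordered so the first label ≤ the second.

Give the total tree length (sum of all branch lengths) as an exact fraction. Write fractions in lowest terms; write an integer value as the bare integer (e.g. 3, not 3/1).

step 1: merge (N,U) at d=1; branch lengths N→1/2, U→1/2; new cluster NU
  updated: d(F,NU)=14, d(NU,S)=26
step 2: merge (F,NU) at d=14; branch lengths F→7, NU→13/2; new cluster FNU
  updated: d(FNU,S)=22
step 3: merge (FNU,S) at d=22; branch lengths FNU→4, S→11; new cluster FNSU
final tree: ((F:7,(N:1/2,U:1/2):13/2):4,S:11)
total length: 59/2

59/2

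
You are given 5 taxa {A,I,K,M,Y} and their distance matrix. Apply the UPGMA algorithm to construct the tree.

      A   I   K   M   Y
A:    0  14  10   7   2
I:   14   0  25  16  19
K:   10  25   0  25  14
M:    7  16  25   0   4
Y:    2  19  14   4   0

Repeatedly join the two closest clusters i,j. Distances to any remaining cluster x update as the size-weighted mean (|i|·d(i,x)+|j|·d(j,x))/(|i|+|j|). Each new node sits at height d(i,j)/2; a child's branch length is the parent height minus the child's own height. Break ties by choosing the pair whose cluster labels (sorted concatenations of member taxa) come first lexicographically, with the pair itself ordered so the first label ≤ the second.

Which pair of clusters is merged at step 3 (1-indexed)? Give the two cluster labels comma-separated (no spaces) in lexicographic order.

step 1: merge (A,Y) at d=2; branch lengths A→1, Y→1; new cluster AY
  updated: d(AY,I)=33/2, d(AY,K)=12, d(AY,M)=11/2
step 2: merge (AY,M) at d=11/2; branch lengths AY→7/4, M→11/4; new cluster AMY
  updated: d(AMY,I)=49/3, d(AMY,K)=49/3
step 3: merge (AMY,I) at d=49/3; branch lengths AMY→65/12, I→49/6; new cluster AIMY
  updated: d(AIMY,K)=37/2
step 4: merge (AIMY,K) at d=37/2; branch lengths AIMY→13/12, K→37/4; new cluster AIKMY
final tree: ((((A:1,Y:1):7/4,M:11/4):65/12,I:49/6):13/12,K:37/4)
total length: 365/12

AMY,I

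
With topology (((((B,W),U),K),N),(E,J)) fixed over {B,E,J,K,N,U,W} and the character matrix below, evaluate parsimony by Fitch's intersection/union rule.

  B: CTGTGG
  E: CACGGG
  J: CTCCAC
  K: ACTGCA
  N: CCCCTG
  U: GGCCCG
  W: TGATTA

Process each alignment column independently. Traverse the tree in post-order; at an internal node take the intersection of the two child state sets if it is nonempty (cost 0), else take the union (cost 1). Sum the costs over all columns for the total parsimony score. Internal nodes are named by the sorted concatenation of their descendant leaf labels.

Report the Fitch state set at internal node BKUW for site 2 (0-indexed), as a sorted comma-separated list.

site 0, node BW: B={C} ∪ W={T} → {C,T} (+1)
site 0, node BUW: BW={C,T} ∪ U={G} → {C,G,T} (+1)
site 0, node BKUW: BUW={C,G,T} ∪ K={A} → {A,C,G,T} (+1)
site 0, node BKNUW: BKUW={A,C,G,T} ∩ N={C} → {C} (+0)
site 0, node EJ: E={C} ∩ J={C} → {C} (+0)
site 0, node BEJKNUW: BKNUW={C} ∩ EJ={C} → {C} (+0)
site 1, node BW: B={T} ∪ W={G} → {G,T} (+1)
site 1, node BUW: BW={G,T} ∩ U={G} → {G} (+0)
site 1, node BKUW: BUW={G} ∪ K={C} → {C,G} (+1)
site 1, node BKNUW: BKUW={C,G} ∩ N={C} → {C} (+0)
site 1, node EJ: E={A} ∪ J={T} → {A,T} (+1)
site 1, node BEJKNUW: BKNUW={C} ∪ EJ={A,T} → {A,C,T} (+1)
site 2, node BW: B={G} ∪ W={A} → {A,G} (+1)
site 2, node BUW: BW={A,G} ∪ U={C} → {A,C,G} (+1)
site 2, node BKUW: BUW={A,C,G} ∪ K={T} → {A,C,G,T} (+1)
site 2, node BKNUW: BKUW={A,C,G,T} ∩ N={C} → {C} (+0)
site 2, node EJ: E={C} ∩ J={C} → {C} (+0)
site 2, node BEJKNUW: BKNUW={C} ∩ EJ={C} → {C} (+0)
site 3, node BW: B={T} ∩ W={T} → {T} (+0)
site 3, node BUW: BW={T} ∪ U={C} → {C,T} (+1)
site 3, node BKUW: BUW={C,T} ∪ K={G} → {C,G,T} (+1)
site 3, node BKNUW: BKUW={C,G,T} ∩ N={C} → {C} (+0)
site 3, node EJ: E={G} ∪ J={C} → {C,G} (+1)
site 3, node BEJKNUW: BKNUW={C} ∩ EJ={C,G} → {C} (+0)
site 4, node BW: B={G} ∪ W={T} → {G,T} (+1)
site 4, node BUW: BW={G,T} ∪ U={C} → {C,G,T} (+1)
site 4, node BKUW: BUW={C,G,T} ∩ K={C} → {C} (+0)
site 4, node BKNUW: BKUW={C} ∪ N={T} → {C,T} (+1)
site 4, node EJ: E={G} ∪ J={A} → {A,G} (+1)
site 4, node BEJKNUW: BKNUW={C,T} ∪ EJ={A,G} → {A,C,G,T} (+1)
site 5, node BW: B={G} ∪ W={A} → {A,G} (+1)
site 5, node BUW: BW={A,G} ∩ U={G} → {G} (+0)
site 5, node BKUW: BUW={G} ∪ K={A} → {A,G} (+1)
site 5, node BKNUW: BKUW={A,G} ∩ N={G} → {G} (+0)
site 5, node EJ: E={G} ∪ J={C} → {C,G} (+1)
site 5, node BEJKNUW: BKNUW={G} ∩ EJ={C,G} → {G} (+0)
per-site changes: [3, 4, 3, 3, 5, 3]; total = 21

A,C,G,T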